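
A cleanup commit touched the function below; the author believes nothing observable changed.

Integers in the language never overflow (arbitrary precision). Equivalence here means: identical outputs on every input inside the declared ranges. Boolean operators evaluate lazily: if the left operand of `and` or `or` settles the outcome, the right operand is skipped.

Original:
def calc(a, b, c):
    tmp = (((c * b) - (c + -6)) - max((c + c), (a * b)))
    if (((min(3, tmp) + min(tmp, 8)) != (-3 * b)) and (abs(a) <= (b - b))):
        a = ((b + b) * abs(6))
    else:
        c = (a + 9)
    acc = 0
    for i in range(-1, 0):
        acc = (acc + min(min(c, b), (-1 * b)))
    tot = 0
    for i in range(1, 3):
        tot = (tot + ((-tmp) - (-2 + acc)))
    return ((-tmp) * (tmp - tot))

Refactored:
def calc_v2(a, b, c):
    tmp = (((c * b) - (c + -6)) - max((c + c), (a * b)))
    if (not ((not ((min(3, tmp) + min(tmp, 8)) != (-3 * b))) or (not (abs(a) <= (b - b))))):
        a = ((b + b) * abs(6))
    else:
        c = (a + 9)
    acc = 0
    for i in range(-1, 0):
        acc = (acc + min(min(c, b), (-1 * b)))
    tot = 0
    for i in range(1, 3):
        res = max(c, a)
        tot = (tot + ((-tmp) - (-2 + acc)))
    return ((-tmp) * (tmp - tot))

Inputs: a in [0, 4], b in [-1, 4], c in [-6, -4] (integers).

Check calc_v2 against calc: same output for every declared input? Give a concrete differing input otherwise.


Reading the diff, among the changes: min/max/abs usage differs, and boolean connective usage differs, and local variable names differ, and statement counts differ.
One worked example (a=4, b=0, c=-4) — calc: tmp becomes 10; next (((min(3, tmp) + min(tmp, 8)) != (-3 * b)) and (abs(a) <= (b - b))) evaluates to false; next c becomes 13; next acc becomes 0; next at i=-1:; next acc becomes 0; next tot becomes 0; next at i=1:; next tot becomes -8; next at i=2:; next tot becomes -16; next final value -260; calc_v2: tmp becomes 10; next (not ((not ((min(3, tmp) + min(tmp, 8)) != (-3 * b))) or (not (abs(a) <= (b - b))))) evaluates to false; next c becomes 13; next acc becomes 0; next at i=-1:; next acc becomes 0; next tot becomes 0; next at i=1:; next res becomes 13; next tot becomes -8; next at i=2:; next res becomes 13; next tot becomes -16; next final value -260; agreement on -260.
Sweeping the whole domain (90 inputs) finds no disagreement.
verdict: equivalent


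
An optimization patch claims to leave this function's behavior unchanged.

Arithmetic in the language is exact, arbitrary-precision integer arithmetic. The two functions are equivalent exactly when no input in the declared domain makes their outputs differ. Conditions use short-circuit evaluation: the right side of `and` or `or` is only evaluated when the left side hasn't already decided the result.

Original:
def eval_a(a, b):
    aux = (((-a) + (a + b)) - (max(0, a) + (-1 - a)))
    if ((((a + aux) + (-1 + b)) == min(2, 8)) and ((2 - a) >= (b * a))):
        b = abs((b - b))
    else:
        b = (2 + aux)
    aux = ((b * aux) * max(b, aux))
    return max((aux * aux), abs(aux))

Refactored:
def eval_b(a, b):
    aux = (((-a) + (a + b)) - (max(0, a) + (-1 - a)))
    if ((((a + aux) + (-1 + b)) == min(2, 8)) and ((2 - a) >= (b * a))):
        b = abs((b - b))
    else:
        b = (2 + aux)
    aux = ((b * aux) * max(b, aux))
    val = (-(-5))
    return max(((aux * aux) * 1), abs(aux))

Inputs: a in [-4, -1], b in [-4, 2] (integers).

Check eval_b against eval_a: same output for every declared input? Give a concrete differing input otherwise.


Reading the diff, among the changes: statement counts differ; also local variable names differ; also arithmetic usage differs; also constant usage differs.
As a probe, take a=-4, b=0: eval_a runs aux := -3 | ((((a + aux) + (-1 + b)) == min(2, 8)) and ((2 - a) >= (b * a))): false | b := -1 | aux := -3 | result 9; eval_b runs aux := -3 | ((((a + aux) + (-1 + b)) == min(2, 8)) and ((2 - a) >= (b * a))): false | b := -1 | aux := -3 | val := 5 | result 9; both end at 9.
Sweeping the whole domain (28 inputs) finds no disagreement.
verdict: equivalent


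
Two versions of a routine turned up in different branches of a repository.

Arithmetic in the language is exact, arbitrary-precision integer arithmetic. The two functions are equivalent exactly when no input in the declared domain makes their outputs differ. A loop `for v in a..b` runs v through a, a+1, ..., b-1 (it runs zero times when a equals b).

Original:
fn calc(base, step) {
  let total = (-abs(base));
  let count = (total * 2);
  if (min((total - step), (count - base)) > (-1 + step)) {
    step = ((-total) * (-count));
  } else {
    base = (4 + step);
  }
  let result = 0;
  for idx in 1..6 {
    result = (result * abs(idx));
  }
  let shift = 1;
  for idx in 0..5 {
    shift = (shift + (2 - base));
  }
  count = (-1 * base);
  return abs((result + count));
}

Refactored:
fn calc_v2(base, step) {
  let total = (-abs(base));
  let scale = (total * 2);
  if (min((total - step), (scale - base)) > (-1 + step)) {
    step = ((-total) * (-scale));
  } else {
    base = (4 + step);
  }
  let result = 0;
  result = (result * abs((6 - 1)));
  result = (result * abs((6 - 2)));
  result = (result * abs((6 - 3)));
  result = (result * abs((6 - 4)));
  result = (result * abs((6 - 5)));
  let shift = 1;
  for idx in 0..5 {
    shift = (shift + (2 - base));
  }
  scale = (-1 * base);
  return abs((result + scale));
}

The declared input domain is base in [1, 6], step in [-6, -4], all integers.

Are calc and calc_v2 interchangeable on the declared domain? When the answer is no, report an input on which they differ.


Side by side, the visible changes include: local variable names differ, statement counts differ, loop structure differs, min/max/abs usage differs, constant usage differs, arithmetic usage differs.
One worked example (base=5, step=-5) — calc: total = -5; count = -10; (min((total - step), (count - base)) > (-1 + step)) -> false; base = -1; result = 0; [idx=1]; result = 0; [idx=2]; result = 0; [idx=3]; result = 0; [idx=4]; result = 0; [idx=5]; result = 0; shift = 1; [idx=0]; shift = 4; [idx=1]; shift = 7; [idx=2]; shift = 10; [idx=3]; shift = 13; [idx=4]; shift = 16; count = 1; return 1; calc_v2: total = -5; scale = -10; (min((total - step), (scale - base)) > (-1 + step)) -> false; base = -1; result = 0; result = 0; result = 0; result = 0; result = 0; result = 0; shift = 1; [idx=0]; shift = 4; [idx=1]; shift = 7; [idx=2]; shift = 10; [idx=3]; shift = 13; [idx=4]; shift = 16; scale = 1; return 1; agreement on 1.
Sweeping the whole domain (18 inputs) finds no disagreement.
verdict: equivalent


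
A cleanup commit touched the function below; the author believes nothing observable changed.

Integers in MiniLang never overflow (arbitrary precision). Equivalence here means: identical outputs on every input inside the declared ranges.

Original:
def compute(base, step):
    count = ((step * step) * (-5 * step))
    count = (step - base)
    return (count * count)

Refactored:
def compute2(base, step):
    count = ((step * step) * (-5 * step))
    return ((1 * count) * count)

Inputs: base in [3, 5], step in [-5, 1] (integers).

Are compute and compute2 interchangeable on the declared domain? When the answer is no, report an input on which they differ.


base=3, step=-5 yields 64 from compute but 390625 from compute2.
verdict: not equivalent; witness: base=3, step=-5


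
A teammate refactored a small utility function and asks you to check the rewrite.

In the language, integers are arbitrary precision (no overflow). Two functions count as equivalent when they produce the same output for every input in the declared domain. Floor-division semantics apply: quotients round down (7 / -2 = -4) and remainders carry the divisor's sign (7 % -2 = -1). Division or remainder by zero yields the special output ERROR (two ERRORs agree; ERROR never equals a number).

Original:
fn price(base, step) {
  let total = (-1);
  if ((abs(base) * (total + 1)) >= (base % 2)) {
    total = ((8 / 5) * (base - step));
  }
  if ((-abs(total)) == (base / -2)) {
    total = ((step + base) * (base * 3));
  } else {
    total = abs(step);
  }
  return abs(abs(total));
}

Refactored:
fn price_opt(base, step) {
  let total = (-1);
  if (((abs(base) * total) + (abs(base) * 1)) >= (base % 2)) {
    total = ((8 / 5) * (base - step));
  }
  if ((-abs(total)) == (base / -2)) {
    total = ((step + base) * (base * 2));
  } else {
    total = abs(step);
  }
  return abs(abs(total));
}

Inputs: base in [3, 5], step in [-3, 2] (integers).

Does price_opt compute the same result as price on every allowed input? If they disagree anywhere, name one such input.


Evaluate both at base=4, step=2.
price: total := -1 | ((abs(base) * (total + 1)) >= (base % 2)): true | total := 2 | ((-abs(total)) == (base / -2)): true | total := 72 | result 72
price_opt: total := -1 | (((abs(base) * total) + (abs(base) * 1)) >= (base % 2)): true | total := 2 | ((-abs(total)) == (base / -2)): true | total := 48 | result 48
72 against 48: the behavior changed.
verdict: not equivalent; witness: base=4, step=2


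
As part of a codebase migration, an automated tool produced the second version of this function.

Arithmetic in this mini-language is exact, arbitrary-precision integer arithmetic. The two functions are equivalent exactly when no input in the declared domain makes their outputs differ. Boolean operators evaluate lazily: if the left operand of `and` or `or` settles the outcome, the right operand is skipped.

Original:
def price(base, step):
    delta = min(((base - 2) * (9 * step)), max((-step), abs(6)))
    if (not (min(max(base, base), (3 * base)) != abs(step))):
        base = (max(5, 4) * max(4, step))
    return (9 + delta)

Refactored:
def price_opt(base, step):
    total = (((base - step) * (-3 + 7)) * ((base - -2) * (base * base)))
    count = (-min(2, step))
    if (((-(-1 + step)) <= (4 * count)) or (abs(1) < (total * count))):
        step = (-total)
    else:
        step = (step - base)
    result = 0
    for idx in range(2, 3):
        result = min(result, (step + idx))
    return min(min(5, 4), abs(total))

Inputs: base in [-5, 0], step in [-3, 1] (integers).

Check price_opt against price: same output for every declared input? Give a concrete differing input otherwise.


Consider the input base=-5, step=-3.
price: delta = 6; (not (min(max(base, base), (3 * base)) != abs(step))) -> false; return 15
price_opt: total = 600; count = 3; (((-(-1 + step)) <= (4 * count)) or (abs(1) < (total * count))) -> true; step = -600; result = 0; [idx=2]; result = -598; return 4
15 != 4, so the rewrite changes behavior.
verdict: not equivalent; witness: base=-5, step=-3


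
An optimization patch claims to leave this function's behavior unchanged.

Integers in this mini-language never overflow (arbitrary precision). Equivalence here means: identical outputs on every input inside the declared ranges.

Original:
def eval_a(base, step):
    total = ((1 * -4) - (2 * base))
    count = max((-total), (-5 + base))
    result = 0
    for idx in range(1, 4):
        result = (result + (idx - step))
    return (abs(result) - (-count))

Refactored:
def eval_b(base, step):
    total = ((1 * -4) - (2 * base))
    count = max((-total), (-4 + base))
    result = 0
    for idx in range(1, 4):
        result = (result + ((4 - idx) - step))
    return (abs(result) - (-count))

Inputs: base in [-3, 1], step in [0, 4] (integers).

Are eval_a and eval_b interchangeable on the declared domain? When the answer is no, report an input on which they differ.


Equivalent. Although `-5` became `-4`, no input in the stated domain can expose it.
Checked all 25 inputs in the declared domain: the outputs agree on every one.
One worked example (base=-3, step=4) — eval_a: total=2, then count=-2, then result=0, then (idx=1), then result=-3, then (idx=2), then result=-5, then (idx=3), then result=-6, then returns 4; eval_b: total=2, then count=-2, then result=0, then (idx=1), then result=-1, then (idx=2), then result=-3, then (idx=3), then result=-6, then returns 4; agreement on 4.
verdict: equivalent


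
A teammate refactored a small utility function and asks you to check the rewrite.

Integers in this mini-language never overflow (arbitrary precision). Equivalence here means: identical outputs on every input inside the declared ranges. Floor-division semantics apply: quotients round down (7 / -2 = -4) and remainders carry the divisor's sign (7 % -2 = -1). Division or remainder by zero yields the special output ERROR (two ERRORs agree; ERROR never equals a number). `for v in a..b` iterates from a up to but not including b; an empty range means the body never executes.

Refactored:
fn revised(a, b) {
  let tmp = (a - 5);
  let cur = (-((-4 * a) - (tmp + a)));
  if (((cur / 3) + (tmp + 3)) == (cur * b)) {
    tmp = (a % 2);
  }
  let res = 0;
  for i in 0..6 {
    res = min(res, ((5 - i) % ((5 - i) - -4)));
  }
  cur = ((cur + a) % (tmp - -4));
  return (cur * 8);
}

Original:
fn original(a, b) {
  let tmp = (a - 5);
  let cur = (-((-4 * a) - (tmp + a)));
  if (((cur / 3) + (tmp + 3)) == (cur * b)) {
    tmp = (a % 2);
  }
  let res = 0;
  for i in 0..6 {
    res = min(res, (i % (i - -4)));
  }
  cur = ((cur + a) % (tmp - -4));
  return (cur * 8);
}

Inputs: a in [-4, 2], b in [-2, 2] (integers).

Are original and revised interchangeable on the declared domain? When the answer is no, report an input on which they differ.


Reading the diff, among the changes: arithmetic usage differs, and constant usage differs.
Spot check at a=2, b=0 — original: tmp := -3 | cur := 7 | (((cur / 3) + (tmp + 3)) == (cur * b)): false | res := 0 | iter i=0: | res := 0 | iter i=1: | res := 0 | iter i=2: | res := 0 | iter i=3: | res := 0 | iter i=4: | res := 0 | iter i=5: | res := 0 | cur := 0 | result 0. revised: tmp := -3 | cur := 7 | (((cur / 3) + (tmp + 3)) == (cur * b)): false | res := 0 | iter i=0: | res := 0 | iter i=1: | res := 0 | iter i=2: | res := 0 | iter i=3: | res := 0 | iter i=4: | res := 0 | iter i=5: | res := 0 | cur := 0 | result 0. Both give 0.
Across all 35 domain points the two functions coincide.
verdict: equivalent


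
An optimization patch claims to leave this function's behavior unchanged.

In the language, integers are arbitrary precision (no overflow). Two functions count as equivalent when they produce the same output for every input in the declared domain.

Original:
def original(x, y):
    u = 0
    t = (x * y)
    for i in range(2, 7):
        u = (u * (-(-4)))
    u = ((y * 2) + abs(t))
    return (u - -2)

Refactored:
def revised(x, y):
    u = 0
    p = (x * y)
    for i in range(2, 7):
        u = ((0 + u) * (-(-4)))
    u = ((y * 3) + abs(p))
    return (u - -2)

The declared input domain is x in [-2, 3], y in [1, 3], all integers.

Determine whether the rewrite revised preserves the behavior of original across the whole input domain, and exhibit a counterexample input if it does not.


There is a counterexample at x=-2, y=1: 6 on one side, 7 on the other.
original: u becomes 0; next t becomes -2; next at i=2:; next u becomes 0; next at i=3:; next u becomes 0; next at i=4:; next u becomes 0; next at i=5:; next u becomes 0; next at i=6:; next u becomes 0; next u becomes 4; next final value 6
revised: u becomes 0; next p becomes -2; next at i=2:; next u becomes 0; next at i=3:; next u becomes 0; next at i=4:; next u becomes 0; next at i=5:; next u becomes 0; next at i=6:; next u becomes 0; next u becomes 5; next final value 7
verdict: not equivalent; witness: x=-2, y=1


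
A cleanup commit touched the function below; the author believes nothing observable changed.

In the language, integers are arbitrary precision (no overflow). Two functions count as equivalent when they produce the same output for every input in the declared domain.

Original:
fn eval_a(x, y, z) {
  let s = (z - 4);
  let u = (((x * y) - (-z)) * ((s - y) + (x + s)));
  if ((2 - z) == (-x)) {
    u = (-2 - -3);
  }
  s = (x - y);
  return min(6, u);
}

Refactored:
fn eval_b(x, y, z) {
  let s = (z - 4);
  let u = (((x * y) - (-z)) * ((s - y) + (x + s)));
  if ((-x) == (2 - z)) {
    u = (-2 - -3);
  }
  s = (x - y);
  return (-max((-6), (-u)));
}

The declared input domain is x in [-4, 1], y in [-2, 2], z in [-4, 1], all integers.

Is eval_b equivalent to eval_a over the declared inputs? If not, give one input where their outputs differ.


The two versions differ — the changes include min/max/abs usage differs.
As a probe, take x=-3, y=2, z=-4: eval_a runs s = -8; u = 210; ((2 - z) == (-x)) -> false; s = -5; return 6; eval_b runs s = -8; u = 210; ((-x) == (2 - z)) -> false; s = -5; return 6; both end at 6.
An exhaustive pass over the 180 declared inputs shows identical outputs.
verdict: equivalent


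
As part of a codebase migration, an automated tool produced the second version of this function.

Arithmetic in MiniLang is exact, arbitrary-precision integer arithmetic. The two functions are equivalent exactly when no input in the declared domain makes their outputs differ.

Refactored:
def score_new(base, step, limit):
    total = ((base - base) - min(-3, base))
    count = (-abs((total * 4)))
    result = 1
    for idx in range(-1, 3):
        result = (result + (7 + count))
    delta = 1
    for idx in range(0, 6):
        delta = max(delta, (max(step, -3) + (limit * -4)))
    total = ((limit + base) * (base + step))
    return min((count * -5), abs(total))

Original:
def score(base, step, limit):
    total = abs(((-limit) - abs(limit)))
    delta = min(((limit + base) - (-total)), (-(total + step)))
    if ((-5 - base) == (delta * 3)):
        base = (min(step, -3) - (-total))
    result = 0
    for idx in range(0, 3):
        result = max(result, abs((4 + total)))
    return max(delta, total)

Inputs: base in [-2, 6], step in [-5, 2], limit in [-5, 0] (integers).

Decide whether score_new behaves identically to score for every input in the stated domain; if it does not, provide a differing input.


Take base=-2, step=-5, limit=-5.
score: total becomes 0; next delta becomes -7; next ((-5 - base) == (delta * 3)) evaluates to false; next result becomes 0; next at idx=0:; next result becomes 4; next at idx=1:; next result becomes 4; next at idx=2:; next result becomes 4; next final value 0
score_new: total becomes 3; next count becomes -12; next result becomes 1; next at idx=-1:; next result becomes -4; next at idx=0:; next result becomes -9; next at idx=1:; next result becomes -14; next at idx=2:; next result becomes -19; next delta becomes 1; next at idx=0:; next delta becomes 17; next at idx=1:; next delta becomes 17; next at idx=2:; next delta becomes 17; next at idx=3:; next delta becomes 17; next at idx=4:; next delta becomes 17; next at idx=5:; next delta becomes 17; next total becomes 49; next final value 49
0 and 49 differ, so these are not the same function on this domain.
verdict: not equivalent; witness: base=-2, step=-5, limit=-5


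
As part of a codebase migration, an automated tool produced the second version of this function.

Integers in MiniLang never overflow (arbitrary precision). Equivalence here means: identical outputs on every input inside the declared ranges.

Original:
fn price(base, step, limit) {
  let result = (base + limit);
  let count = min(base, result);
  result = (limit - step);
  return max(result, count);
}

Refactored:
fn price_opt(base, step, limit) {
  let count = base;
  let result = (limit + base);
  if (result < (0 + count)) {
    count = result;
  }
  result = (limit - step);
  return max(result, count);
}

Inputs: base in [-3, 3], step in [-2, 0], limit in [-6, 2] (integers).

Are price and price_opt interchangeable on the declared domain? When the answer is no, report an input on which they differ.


The two versions differ — the changes include branching structure differs; statement counts differ; comparison usage differs; min/max/abs usage differs; arithmetic usage differs; constant usage differs.
As a probe, take base=2, step=-2, limit=-4: price runs result := -2 | count := -2 | result := -2 | result -2; price_opt runs count := 2 | result := -2 | (result < (0 + count)): true | count := -2 | result := -2 | result -2; both end at -2.
An exhaustive pass over the 189 declared inputs shows identical outputs.
verdict: equivalent


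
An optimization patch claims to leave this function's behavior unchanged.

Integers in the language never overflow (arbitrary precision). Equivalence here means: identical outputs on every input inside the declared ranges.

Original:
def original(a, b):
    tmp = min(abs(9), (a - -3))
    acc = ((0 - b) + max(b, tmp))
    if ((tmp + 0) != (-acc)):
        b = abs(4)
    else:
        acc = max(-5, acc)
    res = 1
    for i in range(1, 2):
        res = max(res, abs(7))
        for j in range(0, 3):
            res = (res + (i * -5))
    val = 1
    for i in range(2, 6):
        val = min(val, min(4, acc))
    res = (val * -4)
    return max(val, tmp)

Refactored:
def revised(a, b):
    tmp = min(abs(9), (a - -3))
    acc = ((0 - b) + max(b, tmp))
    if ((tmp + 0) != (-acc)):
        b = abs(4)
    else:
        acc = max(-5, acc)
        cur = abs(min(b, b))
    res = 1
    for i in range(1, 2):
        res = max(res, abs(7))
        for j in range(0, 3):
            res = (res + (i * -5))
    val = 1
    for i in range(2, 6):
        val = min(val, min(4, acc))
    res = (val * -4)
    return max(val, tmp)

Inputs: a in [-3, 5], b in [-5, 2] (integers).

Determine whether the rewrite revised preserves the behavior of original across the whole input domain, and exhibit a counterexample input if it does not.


The two versions differ — the changes include local variable names differ; also statement counts differ; also min/max/abs usage differs.
As a probe, take a=2, b=-5: original runs tmp := 5 | acc := 10 | ((tmp + 0) != (-acc)): true | b := 4 | res := 1 | iter i=1: | res := 7 | iter j=0: | res := 2 | iter j=1: | res := -3 | iter j=2: | res := -8 | val := 1 | iter i=2: | val := 1 | iter i=3: | val := 1 | iter i=4: | val := 1 | iter i=5: | val := 1 | res := -4 | result 5; revised runs tmp := 5 | acc := 10 | ((tmp + 0) != (-acc)): true | b := 4 | res := 1 | iter i=1: | res := 7 | iter j=0: | res := 2 | iter j=1: | res := -3 | iter j=2: | res := -8 | val := 1 | iter i=2: | val := 1 | iter i=3: | val := 1 | iter i=4: | val := 1 | iter i=5: | val := 1 | res := -4 | result 5; both end at 5.
Sweeping the whole domain (72 inputs) finds no disagreement.
verdict: equivalent


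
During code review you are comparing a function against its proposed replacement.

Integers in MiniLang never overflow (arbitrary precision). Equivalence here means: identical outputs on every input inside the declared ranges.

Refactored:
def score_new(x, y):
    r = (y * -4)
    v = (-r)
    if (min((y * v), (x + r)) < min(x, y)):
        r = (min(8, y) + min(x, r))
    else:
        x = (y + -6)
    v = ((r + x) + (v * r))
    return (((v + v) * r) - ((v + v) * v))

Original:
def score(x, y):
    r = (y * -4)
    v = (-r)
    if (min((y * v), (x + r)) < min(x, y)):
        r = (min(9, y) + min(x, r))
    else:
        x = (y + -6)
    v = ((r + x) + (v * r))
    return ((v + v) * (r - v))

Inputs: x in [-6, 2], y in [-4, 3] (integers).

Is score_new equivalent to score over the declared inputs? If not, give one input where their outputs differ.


The edit looks behavioral (`9` became `8`), but over these ranges it never changes the outcome.
One worked example (x=-3, y=1) — score: r=-4, then v=4, then (min((y * v), (x + r)) < min(x, y)) is true, then r=-3, then v=-18, then returns -540; score_new: r=-4, then v=4, then (min((y * v), (x + r)) < min(x, y)) is true, then r=-3, then v=-18, then returns -540; agreement on -540.
An exhaustive pass over the 72 declared inputs shows identical outputs.
verdict: equivalent


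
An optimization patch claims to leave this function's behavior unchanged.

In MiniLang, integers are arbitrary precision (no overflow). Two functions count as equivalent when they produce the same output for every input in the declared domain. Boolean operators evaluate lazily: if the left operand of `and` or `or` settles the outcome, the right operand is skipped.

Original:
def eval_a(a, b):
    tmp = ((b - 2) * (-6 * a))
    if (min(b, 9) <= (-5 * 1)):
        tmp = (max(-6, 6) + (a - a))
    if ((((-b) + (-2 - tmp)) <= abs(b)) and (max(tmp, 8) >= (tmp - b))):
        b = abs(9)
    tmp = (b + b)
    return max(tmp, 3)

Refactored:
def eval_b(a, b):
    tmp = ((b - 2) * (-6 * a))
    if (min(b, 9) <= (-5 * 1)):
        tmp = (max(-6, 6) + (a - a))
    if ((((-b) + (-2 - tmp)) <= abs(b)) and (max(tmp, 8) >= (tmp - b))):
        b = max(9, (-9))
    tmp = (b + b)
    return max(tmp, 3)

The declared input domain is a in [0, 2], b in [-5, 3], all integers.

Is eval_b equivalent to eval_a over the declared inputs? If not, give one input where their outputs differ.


Differences: constant usage differs, plus min/max/abs usage differs — yet all 27 inputs agree.
verdict: equivalent


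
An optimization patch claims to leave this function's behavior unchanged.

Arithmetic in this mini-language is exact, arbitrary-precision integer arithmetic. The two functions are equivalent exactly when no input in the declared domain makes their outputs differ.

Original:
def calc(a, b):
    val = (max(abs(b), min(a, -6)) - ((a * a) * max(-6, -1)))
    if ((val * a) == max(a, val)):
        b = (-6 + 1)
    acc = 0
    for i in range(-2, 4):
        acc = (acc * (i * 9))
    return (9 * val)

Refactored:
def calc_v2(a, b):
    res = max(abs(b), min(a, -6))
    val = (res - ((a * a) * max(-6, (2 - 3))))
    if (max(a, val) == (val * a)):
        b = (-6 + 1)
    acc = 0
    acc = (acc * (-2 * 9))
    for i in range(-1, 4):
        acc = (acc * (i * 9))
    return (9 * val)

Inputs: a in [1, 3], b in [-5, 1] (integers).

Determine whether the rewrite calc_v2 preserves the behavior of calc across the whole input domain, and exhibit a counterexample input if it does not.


Comparing the listings, the differences include: arithmetic usage differs, and statement counts differ, and loop structure differs, and local variable names differ, and constant usage differs.
As a probe, take a=1, b=-4: calc runs val = 5; ((val * a) == max(a, val)) -> true; b = -5; acc = 0; [i=-2]; acc = 0; [i=-1]; acc = 0; [i=0]; acc = 0; [i=1]; acc = 0; [i=2]; acc = 0; [i=3]; acc = 0; return 45; calc_v2 runs res = 4; val = 5; (max(a, val) == (val * a)) -> true; b = -5; acc = 0; acc = 0; [i=-1]; acc = 0; [i=0]; acc = 0; [i=1]; acc = 0; [i=2]; acc = 0; [i=3]; acc = 0; return 45; both end at 45.
Checked all 21 inputs in the declared domain: the outputs agree on every one.
verdict: equivalent


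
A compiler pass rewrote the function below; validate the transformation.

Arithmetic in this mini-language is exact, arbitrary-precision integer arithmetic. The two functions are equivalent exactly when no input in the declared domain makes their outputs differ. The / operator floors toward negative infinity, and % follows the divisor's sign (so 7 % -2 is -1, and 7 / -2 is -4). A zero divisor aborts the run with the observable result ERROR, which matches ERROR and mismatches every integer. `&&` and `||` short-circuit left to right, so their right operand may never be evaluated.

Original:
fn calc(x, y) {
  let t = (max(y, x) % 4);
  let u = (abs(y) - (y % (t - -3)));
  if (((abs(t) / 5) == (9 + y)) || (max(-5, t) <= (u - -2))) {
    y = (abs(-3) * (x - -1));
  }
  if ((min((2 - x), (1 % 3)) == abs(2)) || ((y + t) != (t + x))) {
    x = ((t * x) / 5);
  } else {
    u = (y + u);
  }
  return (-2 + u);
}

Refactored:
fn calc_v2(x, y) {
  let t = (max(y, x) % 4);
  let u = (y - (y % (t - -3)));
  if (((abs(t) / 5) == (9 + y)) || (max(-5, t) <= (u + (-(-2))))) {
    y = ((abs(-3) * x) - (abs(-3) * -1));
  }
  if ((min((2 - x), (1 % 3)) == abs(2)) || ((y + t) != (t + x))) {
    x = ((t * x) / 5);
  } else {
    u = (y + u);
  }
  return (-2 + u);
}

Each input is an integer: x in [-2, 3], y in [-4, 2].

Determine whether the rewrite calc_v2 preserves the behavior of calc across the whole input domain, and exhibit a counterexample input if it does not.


At x=-2, y=-4: calc gives 1, calc_v2 gives -7.
verdict: not equivalent; witness: x=-2, y=-4


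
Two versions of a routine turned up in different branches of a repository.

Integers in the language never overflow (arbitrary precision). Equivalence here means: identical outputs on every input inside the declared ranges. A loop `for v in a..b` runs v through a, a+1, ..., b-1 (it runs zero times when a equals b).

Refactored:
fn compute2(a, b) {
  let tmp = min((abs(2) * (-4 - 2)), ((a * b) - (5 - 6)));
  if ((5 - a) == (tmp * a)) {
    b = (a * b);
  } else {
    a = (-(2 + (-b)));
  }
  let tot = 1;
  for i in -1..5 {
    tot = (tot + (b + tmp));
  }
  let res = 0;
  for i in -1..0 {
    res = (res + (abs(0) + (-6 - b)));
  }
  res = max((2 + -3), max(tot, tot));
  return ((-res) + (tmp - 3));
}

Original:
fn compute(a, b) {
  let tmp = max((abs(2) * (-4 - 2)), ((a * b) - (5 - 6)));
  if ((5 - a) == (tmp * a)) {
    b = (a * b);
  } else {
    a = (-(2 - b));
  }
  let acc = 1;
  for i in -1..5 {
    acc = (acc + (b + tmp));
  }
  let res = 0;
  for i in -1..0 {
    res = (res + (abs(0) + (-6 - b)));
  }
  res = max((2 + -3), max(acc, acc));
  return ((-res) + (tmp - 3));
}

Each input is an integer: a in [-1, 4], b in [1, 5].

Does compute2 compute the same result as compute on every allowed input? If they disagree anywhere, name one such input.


Try a=-1, b=1.
compute: tmp = 0; ((5 - a) == (tmp * a)) -> false; a = -1; acc = 1; [i=-1]; acc = 2; [i=0]; acc = 3; [i=1]; acc = 4; [i=2]; acc = 5; [i=3]; acc = 6; [i=4]; acc = 7; res = 0; [i=-1]; res = -7; res = 7; return -10
compute2: tmp = -12; ((5 - a) == (tmp * a)) -> false; a = -1; tot = 1; [i=-1]; tot = -10; [i=0]; tot = -21; [i=1]; tot = -32; [i=2]; tot = -43; [i=3]; tot = -54; [i=4]; tot = -65; res = 0; [i=-1]; res = -7; res = -1; return -14
-10 against -14: the behavior changed.
verdict: not equivalent; witness: a=-1, b=1


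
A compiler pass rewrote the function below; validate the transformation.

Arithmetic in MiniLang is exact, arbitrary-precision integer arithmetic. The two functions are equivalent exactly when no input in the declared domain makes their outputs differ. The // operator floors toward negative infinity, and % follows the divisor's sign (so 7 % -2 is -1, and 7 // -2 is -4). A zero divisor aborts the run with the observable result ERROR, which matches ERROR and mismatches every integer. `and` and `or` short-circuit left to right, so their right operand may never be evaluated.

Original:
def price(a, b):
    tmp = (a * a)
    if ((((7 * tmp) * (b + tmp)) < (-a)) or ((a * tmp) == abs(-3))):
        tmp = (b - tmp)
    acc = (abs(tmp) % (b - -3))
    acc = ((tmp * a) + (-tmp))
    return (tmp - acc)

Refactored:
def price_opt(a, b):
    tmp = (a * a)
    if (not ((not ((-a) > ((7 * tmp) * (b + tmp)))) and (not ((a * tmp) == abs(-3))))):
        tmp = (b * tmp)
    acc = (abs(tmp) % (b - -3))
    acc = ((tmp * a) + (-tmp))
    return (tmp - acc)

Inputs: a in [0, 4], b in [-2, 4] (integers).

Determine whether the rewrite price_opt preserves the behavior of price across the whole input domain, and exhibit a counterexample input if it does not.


There is a counterexample at a=1, b=-2: -3 on one side, -2 on the other.
price: tmp = 1; ((((7 * tmp) * (b + tmp)) < (-a)) or ((a * tmp) == abs(-3))) -> true; tmp = -3; acc = 0; acc = 0; return -3
price_opt: tmp = 1; (not ((not ((-a) > ((7 * tmp) * (b + tmp)))) and (not ((a * tmp) == abs(-3))))) -> true; tmp = -2; acc = 0; acc = 0; return -2
verdict: not equivalent; witness: a=1, b=-2


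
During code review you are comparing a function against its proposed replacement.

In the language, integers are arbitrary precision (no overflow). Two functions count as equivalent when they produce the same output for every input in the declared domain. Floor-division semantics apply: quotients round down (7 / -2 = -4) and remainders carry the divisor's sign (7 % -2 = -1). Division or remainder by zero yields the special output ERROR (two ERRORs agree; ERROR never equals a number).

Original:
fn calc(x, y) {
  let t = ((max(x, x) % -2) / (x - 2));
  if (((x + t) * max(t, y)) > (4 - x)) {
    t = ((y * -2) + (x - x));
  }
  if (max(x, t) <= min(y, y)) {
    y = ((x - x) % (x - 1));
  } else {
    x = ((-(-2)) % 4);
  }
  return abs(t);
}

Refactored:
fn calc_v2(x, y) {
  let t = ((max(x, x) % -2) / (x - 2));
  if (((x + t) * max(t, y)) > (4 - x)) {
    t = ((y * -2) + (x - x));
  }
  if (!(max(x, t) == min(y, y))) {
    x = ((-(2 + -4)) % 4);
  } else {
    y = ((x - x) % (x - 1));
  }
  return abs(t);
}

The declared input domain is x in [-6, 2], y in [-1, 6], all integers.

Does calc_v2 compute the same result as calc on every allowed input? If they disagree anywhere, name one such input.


Try x=1, y=2.
calc: t=1, then (((x + t) * max(t, y)) > (4 - x)) is true, then t=-4, then (max(x, t) <= min(y, y)) is true, then a zero divisor aborts: ERROR
calc_v2: t=1, then (((x + t) * max(t, y)) > (4 - x)) is true, then t=-4, then (!(max(x, t) == min(y, y))) is true, then x=2, then returns 4
ERROR against 4: the behavior changed.
verdict: not equivalent; witness: x=1, y=2


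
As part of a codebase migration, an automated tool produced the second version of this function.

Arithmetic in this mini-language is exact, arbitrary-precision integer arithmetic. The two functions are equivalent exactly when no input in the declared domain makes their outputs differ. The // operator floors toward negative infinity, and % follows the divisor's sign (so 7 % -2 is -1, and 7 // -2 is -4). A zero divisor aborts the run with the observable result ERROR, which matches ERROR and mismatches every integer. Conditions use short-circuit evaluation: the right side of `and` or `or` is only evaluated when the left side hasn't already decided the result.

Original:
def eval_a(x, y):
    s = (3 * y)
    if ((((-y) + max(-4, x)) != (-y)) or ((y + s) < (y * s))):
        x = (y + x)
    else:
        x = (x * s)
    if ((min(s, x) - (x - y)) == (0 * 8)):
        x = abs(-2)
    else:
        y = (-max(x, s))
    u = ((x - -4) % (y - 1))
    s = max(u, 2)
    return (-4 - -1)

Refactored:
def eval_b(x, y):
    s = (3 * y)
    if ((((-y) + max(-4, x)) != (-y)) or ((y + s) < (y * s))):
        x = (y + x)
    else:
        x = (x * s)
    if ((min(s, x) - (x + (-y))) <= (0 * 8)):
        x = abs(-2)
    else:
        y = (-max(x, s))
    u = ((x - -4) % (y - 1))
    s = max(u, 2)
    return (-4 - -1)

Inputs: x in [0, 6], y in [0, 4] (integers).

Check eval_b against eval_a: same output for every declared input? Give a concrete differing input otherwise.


Evaluate both at x=4, y=1.
eval_a: s = 3; ((((-y) + max(-4, x)) != (-y)) or ((y + s) < (y * s))) -> true; x = 5; ((min(s, x) - (x - y)) == (0 * 8)) -> false; y = -5; u = -3; s = 2; return -3
eval_b: s = 3; ((((-y) + max(-4, x)) != (-y)) or ((y + s) < (y * s))) -> true; x = 5; ((min(s, x) - (x + (-y))) <= (0 * 8)) -> true; x = 2; division by zero -> ERROR
-3 != ERROR, so the rewrite changes behavior.
verdict: not equivalent; witness: x=4, y=1


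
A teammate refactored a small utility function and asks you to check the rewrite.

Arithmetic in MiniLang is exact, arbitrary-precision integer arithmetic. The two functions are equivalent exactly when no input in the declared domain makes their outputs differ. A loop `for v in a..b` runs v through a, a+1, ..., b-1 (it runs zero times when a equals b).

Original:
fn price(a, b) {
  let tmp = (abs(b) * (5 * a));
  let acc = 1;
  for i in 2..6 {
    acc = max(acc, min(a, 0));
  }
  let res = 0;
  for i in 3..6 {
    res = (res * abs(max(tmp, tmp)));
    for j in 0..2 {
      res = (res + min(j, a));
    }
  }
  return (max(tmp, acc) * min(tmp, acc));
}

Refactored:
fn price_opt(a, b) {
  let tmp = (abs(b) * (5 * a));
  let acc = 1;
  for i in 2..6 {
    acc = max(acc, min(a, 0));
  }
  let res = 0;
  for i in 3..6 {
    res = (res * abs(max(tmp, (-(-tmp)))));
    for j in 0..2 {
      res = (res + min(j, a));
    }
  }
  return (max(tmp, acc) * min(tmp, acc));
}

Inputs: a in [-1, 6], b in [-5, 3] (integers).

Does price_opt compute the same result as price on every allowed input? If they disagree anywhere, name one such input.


Side by side, the visible changes include: same computation, different form.
Spot check at a=-1, b=1 — price: tmp becomes -5; next acc becomes 1; next at i=2:; next acc becomes 1; next at i=3:; next acc becomes 1; next at i=4:; next acc becomes 1; next at i=5:; next acc becomes 1; next res becomes 0; next at i=3:; next res becomes 0; next at j=0:; next res becomes -1; next at j=1:; next res becomes -2; next at i=4:; next res becomes -10; next at j=0:; next res becomes -11; next at j=1:; next res becomes -12; next at i=5:; next res becomes -60; next at j=0:; next res becomes -61; next at j=1:; next res becomes -62; next final value -5. price_opt: tmp becomes -5; next acc becomes 1; next at i=2:; next acc becomes 1; next at i=3:; next acc becomes 1; next at i=4:; next acc becomes 1; next at i=5:; next acc becomes 1; next res becomes 0; next at i=3:; next res becomes 0; next at j=0:; next res becomes -1; next at j=1:; next res becomes -2; next at i=4:; next res becomes -10; next at j=0:; next res becomes -11; next at j=1:; next res becomes -12; next at i=5:; next res becomes -60; next at j=0:; next res becomes -61; next at j=1:; next res becomes -62; next final value -5. Both give -5.
Across all 72 domain points the two functions coincide.
verdict: equivalent


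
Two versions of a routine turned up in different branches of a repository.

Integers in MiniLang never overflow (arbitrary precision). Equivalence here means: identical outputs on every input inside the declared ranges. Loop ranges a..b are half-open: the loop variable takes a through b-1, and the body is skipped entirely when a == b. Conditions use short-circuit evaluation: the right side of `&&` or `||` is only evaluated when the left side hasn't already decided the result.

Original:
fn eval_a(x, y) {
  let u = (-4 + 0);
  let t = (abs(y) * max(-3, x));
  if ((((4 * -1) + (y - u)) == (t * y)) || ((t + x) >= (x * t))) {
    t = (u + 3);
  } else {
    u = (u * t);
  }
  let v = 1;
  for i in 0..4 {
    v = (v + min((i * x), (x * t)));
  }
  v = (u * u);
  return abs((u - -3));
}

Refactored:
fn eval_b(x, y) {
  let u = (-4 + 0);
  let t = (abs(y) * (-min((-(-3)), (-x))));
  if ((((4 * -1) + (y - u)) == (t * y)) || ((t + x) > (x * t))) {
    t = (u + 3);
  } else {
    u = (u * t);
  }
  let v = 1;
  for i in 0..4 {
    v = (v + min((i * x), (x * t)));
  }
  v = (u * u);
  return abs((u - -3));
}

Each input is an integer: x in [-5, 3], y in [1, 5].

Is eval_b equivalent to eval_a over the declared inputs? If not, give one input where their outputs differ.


At x=0, y=1: eval_a gives 1, eval_b gives 3.
verdict: not equivalent; witness: x=0, y=1


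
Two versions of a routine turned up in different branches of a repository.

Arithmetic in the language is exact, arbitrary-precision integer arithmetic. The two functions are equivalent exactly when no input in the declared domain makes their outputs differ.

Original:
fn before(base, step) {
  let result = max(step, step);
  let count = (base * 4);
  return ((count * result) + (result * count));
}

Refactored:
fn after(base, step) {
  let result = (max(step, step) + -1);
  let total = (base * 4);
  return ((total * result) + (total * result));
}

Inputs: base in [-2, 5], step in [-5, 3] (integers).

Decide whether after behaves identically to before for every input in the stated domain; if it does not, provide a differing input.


On input base=-2, step=-5, before returns 80 while after returns 96.
verdict: not equivalent; witness: base=-2, step=-5


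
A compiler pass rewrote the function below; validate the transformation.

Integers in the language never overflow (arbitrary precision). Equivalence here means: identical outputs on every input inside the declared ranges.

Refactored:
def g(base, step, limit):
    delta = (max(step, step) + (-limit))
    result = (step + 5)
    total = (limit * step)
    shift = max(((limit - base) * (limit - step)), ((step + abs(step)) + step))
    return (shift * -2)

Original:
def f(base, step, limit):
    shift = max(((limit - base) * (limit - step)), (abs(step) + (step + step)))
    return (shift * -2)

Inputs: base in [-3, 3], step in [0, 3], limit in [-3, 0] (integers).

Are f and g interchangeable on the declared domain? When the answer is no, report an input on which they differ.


Differences: min/max/abs usage differs; and arithmetic usage differs; and statement counts differ; and constant usage differs; and local variable names differ — yet all 112 inputs agree.
verdict: equivalent
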